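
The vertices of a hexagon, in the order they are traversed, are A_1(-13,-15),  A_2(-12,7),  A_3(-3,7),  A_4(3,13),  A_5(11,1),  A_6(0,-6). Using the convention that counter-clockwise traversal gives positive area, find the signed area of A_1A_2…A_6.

-339

Cross-terms: -271, -63, -60, -140, -66, -78  ⇒  Σ = -678
Signed area = Σ/2 = -339 (negative ⇒ clockwise traversal).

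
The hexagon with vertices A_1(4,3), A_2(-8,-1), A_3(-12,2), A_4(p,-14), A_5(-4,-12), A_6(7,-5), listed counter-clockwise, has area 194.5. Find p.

Write out the shoelace sum; only the two edges meeting at A_4 involve p:
2·Area = [((-12)·(-14) − p·2) + (p·(-12) − (-4)·(-14))] + 137
       = -14·p + 249 = 389
⇒ p = -10.

-10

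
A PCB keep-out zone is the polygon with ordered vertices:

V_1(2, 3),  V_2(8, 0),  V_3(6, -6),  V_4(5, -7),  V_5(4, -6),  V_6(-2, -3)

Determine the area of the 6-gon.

55

Apply the surveyor's formula: 2A = Σ (x_i·y_{i+1} − x_{i+1}·y_i), indices taken mod 6.
Σ = (-24) + (-48) + (-12) + (-2) + (-24) + (0) = -110
Area = |Σ|/2 = 55.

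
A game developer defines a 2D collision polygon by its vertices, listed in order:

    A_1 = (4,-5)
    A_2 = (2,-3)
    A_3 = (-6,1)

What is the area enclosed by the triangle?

Apply the shoelace formula: 2A = Σ (x_i·y_{i+1} − x_{i+1}·y_i), indices taken mod 3.
Σ = (-2) + (-16) + (26) = 8
Area = |Σ|/2 = 4.

4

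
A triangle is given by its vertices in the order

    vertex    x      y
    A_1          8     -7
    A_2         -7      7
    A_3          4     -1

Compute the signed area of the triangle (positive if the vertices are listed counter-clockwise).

-17

Apply the shoelace (surveyor's) formula: 2A = Σ (x_i·y_{i+1} − x_{i+1}·y_i), indices taken mod 3.
A_1→A_2: (8)(7) − (-7)(-7) = 7
A_2→A_3: (-7)(-1) − (4)(7) = -21
A_3→A_1: (4)(-7) − (8)(-1) = -20
Σ = -34
Signed area = Σ/2 = -17 (negative ⇒ clockwise traversal).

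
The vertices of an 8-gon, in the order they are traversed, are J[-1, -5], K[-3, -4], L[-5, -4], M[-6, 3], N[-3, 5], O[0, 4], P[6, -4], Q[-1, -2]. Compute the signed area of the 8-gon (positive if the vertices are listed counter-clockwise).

Σ = (-11) + (-8) + (-39) + (-21) + (-12) + (-24) + (-16) + (3) = -128
Signed area = Σ/2 = -64 (negative ⇒ clockwise traversal).

-64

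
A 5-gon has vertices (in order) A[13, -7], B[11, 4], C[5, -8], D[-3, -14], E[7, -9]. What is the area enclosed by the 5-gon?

60

Cross-terms: 129, -108, -94, 125, 68  ⇒  Σ = 120
Area = |Σ|/2 = 60.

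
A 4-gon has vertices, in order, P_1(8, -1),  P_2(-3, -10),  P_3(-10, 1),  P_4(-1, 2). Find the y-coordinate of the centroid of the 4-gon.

Apply Gauss's area formula. First the cross-terms c_i = x_i·y_{i+1} − x_{i+1}·y_i:
  -83, -103, -19, -15  ⇒  2A = -220, A = -110.
Then Σ (y_i + y_{i+1})·c_i = 1768, so ȳ = 1768 / (6·(-110)) = -442/165.

-442/165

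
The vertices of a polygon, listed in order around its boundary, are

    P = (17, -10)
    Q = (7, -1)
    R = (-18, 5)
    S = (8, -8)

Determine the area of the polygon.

115

Σ = (53) + (17) + (104) + (56) = 230
Area = |Σ|/2 = 115.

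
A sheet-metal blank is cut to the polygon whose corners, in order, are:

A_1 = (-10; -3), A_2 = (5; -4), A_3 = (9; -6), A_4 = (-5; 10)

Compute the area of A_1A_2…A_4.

118

Cross-terms: 55, 6, 60, 115  ⇒  Σ = 236
Area = |Σ|/2 = 118.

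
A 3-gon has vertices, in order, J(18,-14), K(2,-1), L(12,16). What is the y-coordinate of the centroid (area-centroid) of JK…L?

Apply the shoelace formula. First the cross-terms c_i = x_i·y_{i+1} − x_{i+1}·y_i:
  10, 44, -456  ⇒  2A = -402, A = -201.
Then Σ (y_i + y_{i+1})·c_i = -402, so ȳ = -402 / (6·(-201)) = 1/3.

1/3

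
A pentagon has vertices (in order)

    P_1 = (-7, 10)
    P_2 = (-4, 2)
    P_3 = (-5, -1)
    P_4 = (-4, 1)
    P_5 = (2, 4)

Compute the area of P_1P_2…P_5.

30.5

Σ = (26) + (14) + (-9) + (-18) + (48) = 61
Area = |Σ|/2 = 30.5.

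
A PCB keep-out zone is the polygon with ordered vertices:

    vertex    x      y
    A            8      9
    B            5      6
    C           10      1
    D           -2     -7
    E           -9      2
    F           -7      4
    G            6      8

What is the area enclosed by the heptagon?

Σ = (3) + (-55) + (-68) + (-67) + (-22) + (-80) + (-10) = -299
Area = |Σ|/2 = 149.5.

149.5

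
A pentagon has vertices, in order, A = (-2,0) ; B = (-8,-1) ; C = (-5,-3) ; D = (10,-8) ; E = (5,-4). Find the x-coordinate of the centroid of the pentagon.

Apply Gauss's area formula. First the cross-terms c_i = x_i·y_{i+1} − x_{i+1}·y_i:
  2, 19, 70, 0, -8  ⇒  2A = 83, A = 41.5.
Then Σ (x_i + x_{i+1})·c_i = 59, so x̄ = 59 / (6·41.5) = 59/249.

59/249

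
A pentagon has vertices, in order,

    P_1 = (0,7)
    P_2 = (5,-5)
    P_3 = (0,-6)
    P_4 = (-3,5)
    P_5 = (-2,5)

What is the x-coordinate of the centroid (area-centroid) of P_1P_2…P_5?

109/153

Apply the shoelace (surveyor's) formula. First the cross-terms c_i = x_i·y_{i+1} − x_{i+1}·y_i:
  -35, -30, -18, -5, -14  ⇒  2A = -102, A = -51.
Then Σ (x_i + x_{i+1})·c_i = -218, so x̄ = -218 / (6·(-51)) = 109/153.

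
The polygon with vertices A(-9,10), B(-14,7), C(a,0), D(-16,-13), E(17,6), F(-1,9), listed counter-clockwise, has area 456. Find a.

-24

Write out the shoelace sum; only the two edges meeting at C involve a:
2·Area = [((-14)·0 − a·7) + (a·(-13) − (-16)·0)] + 432
       = -20·a + 432 = 912
⇒ a = -24.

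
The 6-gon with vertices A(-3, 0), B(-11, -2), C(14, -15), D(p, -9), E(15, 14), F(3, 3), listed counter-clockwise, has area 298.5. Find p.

13

Write out the shoelace sum; only the two edges meeting at D involve p:
2·Area = [(14·(-9) − p·(-15)) + (p·14 − 15·(-9))] + 211
       = 29·p + 220 = 597
⇒ p = 13.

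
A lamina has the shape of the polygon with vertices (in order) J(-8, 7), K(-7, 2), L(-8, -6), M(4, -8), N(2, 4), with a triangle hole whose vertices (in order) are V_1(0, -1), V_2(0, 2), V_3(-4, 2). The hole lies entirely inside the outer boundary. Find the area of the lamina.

122.5

Outer boundary:
Apply the shoelace formula: 2A = Σ (x_i·y_{i+1} − x_{i+1}·y_i), indices taken mod 5.
Cross-terms: 33, 58, 88, 32, 46  ⇒  Σ = 257
Area = |Σ|/2 = 128.5.
Hole:
Apply Gauss's area formula: 2A = Σ (x_i·y_{i+1} − x_{i+1}·y_i), indices taken mod 3.
V_1→V_2: (0)(2) − (0)(-1) = 0
V_2→V_3: (0)(2) − (-4)(2) = 8
V_3→V_1: (-4)(-1) − (0)(2) = 4
Σ = 12
Area = |Σ|/2 = 6.
Net area = 128.5 − 6 = 122.5.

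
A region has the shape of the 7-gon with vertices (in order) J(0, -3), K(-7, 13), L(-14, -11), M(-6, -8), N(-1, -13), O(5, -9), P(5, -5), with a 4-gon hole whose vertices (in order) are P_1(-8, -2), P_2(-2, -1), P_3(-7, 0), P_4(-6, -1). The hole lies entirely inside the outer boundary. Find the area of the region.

212.5

Outer boundary:
Apply the shoelace formula: 2A = Σ (x_i·y_{i+1} − x_{i+1}·y_i), indices taken mod 7.
Σ = (-21) + (259) + (46) + (70) + (74) + (20) + (-15) = 433
Area = |Σ|/2 = 216.5.
Hole:
Cross-terms: 4, -7, 7, 4  ⇒  Σ = 8
Area = |Σ|/2 = 4.
Net area = 216.5 − 4 = 212.5.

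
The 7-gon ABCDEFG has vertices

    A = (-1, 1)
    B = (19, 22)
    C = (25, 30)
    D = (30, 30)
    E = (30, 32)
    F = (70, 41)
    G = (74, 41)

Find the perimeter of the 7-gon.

|AB| = √((20)² + (21)²) = √841 = 29
|BC| = √((6)² + (8)²) = √100 = 10
|CD| = √((5)² + (0)²) = √25 = 5
|DE| = √((0)² + (2)²) = √4 = 2
|EF| = √((40)² + (9)²) = √1681 = 41
|FG| = √((4)² + (0)²) = √16 = 4
|GA| = √((-75)² + (-40)²) = √7225 = 85
Perimeter = 29 + 10 + 5 + 2 + 41 + 4 + 85 = 176.

176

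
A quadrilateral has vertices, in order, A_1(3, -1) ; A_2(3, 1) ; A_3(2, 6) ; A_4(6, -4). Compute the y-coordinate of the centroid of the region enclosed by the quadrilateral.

Apply the shoelace formula. First the cross-terms c_i = x_i·y_{i+1} − x_{i+1}·y_i:
  6, 16, -44, 6  ⇒  2A = -16, A = -8.
Then Σ (y_i + y_{i+1})·c_i = -6, so ȳ = -6 / (6·(-8)) = 0.125.

0.125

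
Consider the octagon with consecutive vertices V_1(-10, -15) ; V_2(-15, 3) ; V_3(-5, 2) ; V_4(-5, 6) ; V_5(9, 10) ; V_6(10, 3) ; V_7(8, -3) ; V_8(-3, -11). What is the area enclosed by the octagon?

Apply the shoelace formula: 2A = Σ (x_i·y_{i+1} − x_{i+1}·y_i), indices taken mod 8.
Σ = (-255) + (-15) + (-20) + (-104) + (-73) + (-54) + (-97) + (-65) = -683
Area = |Σ|/2 = 341.5.

341.5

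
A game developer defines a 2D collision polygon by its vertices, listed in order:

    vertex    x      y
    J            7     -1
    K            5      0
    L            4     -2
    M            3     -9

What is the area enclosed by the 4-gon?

12.5

Σ = (5) + (-10) + (-30) + (60) = 25
Area = |Σ|/2 = 12.5.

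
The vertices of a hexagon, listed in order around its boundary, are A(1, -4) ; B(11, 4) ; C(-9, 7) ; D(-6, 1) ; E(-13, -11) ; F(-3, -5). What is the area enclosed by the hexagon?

Cross-terms: 48, 113, 33, 79, 32, 17  ⇒  Σ = 322
Area = |Σ|/2 = 161.

161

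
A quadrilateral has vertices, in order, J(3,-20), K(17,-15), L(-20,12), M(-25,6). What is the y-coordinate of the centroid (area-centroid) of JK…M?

-215/41

Apply the surveyor's formula. First the cross-terms c_i = x_i·y_{i+1} − x_{i+1}·y_i:
  295, -96, 180, 482  ⇒  2A = 861, A = 430.5.
Then Σ (y_i + y_{i+1})·c_i = -13545, so ȳ = -13545 / (6·430.5) = -215/41.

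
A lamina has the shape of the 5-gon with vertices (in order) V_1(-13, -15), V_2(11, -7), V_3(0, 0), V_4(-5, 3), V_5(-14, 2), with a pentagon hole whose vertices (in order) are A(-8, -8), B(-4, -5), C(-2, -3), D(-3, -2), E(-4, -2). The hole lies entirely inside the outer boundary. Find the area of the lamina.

252.5

Outer boundary:
Apply the shoelace (surveyor's) formula: 2A = Σ (x_i·y_{i+1} − x_{i+1}·y_i), indices taken mod 5.
V_1→V_2: (-13)(-7) − (11)(-15) = 256
V_2→V_3: (11)(0) − (0)(-7) = 0
V_3→V_4: (0)(3) − (-5)(0) = 0
V_4→V_5: (-5)(2) − (-14)(3) = 32
V_5→V_1: (-14)(-15) − (-13)(2) = 236
Σ = 524
Area = |Σ|/2 = 262.
Hole:
Apply the surveyor's formula: 2A = Σ (x_i·y_{i+1} − x_{i+1}·y_i), indices taken mod 5.
Σ = (8) + (2) + (-5) + (-2) + (16) = 19
Area = |Σ|/2 = 9.5.
Net area = 262 − 9.5 = 252.5.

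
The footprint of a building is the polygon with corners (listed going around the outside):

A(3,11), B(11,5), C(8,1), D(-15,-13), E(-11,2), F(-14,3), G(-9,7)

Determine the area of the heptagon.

296.5

Apply the surveyor's formula: 2A = Σ (x_i·y_{i+1} − x_{i+1}·y_i), indices taken mod 7.
A→B: (3)(5) − (11)(11) = -106
B→C: (11)(1) − (8)(5) = -29
C→D: (8)(-13) − (-15)(1) = -89
D→E: (-15)(2) − (-11)(-13) = -173
E→F: (-11)(3) − (-14)(2) = -5
F→G: (-14)(7) − (-9)(3) = -71
G→A: (-9)(11) − (3)(7) = -120
Σ = -593
Area = |Σ|/2 = 296.5.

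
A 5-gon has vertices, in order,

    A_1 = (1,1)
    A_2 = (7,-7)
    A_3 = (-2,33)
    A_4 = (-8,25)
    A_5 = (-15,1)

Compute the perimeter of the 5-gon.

102

|A_1A_2| = √((6)² + (-8)²) = √100 = 10
|A_2A_3| = √((-9)² + (40)²) = √1681 = 41
|A_3A_4| = √((-6)² + (-8)²) = √100 = 10
|A_4A_5| = √((-7)² + (-24)²) = √625 = 25
|A_5A_1| = √((16)² + (0)²) = √256 = 16
Perimeter = 10 + 41 + 10 + 25 + 16 = 102.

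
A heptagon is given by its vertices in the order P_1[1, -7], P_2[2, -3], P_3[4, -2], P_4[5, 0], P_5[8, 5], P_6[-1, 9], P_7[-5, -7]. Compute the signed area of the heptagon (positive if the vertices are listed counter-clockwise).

112.5

Σ = (11) + (8) + (10) + (25) + (77) + (52) + (42) = 225
Signed area = Σ/2 = 112.5 (positive ⇒ counter-clockwise traversal).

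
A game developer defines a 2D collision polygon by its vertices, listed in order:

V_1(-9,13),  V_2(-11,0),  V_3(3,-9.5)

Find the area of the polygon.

V_1→V_2: (-9)(0) − (-11)(13) = 143
V_2→V_3: (-11)(-9.5) − (3)(0) = 104.5
V_3→V_1: (3)(13) − (-9)(-9.5) = -46.5
Σ = 201
Area = |Σ|/2 = 100.5.

100.5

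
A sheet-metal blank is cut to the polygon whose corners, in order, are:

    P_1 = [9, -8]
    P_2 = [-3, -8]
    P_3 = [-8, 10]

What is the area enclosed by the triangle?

108

Cross-terms: -96, -94, -26  ⇒  Σ = -216
Area = |Σ|/2 = 108.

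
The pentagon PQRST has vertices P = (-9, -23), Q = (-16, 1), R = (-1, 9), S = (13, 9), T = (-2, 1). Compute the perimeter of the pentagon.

98

|PQ| = √((-7)² + (24)²) = √625 = 25
|QR| = √((15)² + (8)²) = √289 = 17
|RS| = √((14)² + (0)²) = √196 = 14
|ST| = √((-15)² + (-8)²) = √289 = 17
|TP| = √((-7)² + (-24)²) = √625 = 25
Perimeter = 25 + 17 + 14 + 17 + 25 = 98.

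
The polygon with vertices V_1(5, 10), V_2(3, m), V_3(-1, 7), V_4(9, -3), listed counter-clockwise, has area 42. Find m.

8

The doubled signed area Σ (x_i y_{i+1} − x_{i+1} y_i) is linear in m.
With m=0 it equals 36; the coefficient of m is 6 (from the two edges through V_2).
So 6·m + 36 = 2·42 = 84 ⇒ m = 8.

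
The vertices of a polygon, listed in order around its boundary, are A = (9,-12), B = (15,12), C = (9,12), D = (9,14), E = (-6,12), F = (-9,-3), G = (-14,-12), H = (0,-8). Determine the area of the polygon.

473

Apply Gauss's area formula: 2A = Σ (x_i·y_{i+1} − x_{i+1}·y_i), indices taken mod 8.
Σ = (288) + (72) + (18) + (192) + (126) + (66) + (112) + (72) = 946
Area = |Σ|/2 = 473.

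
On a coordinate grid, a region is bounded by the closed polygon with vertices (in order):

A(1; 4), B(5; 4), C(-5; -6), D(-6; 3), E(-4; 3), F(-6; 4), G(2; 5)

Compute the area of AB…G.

58

Σ = (-16) + (-10) + (-51) + (-6) + (2) + (-38) + (3) = -116
Area = |Σ|/2 = 58.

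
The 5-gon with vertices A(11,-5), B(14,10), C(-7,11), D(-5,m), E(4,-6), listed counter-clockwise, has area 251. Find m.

The doubled signed area Σ (x_i y_{i+1} − x_{i+1} y_i) is linear in m.
With m=0 it equals 535; the coefficient of m is -11 (from the two edges through D).
So -11·m + 535 = 2·251 = 502 ⇒ m = 3.

3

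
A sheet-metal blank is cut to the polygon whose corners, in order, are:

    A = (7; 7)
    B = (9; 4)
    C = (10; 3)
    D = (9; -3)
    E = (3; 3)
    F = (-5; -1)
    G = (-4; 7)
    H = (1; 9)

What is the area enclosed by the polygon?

97.5

Apply Gauss's area formula: 2A = Σ (x_i·y_{i+1} − x_{i+1}·y_i), indices taken mod 8.
Cross-terms: -35, -13, -57, 36, 12, -39, -43, -56  ⇒  Σ = -195
Area = |Σ|/2 = 97.5.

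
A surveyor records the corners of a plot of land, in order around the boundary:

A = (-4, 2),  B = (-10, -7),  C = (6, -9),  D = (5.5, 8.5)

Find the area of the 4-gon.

162.75

Apply Gauss's area formula: 2A = Σ (x_i·y_{i+1} − x_{i+1}·y_i), indices taken mod 4.
A→B: (-4)(-7) − (-10)(2) = 48
B→C: (-10)(-9) − (6)(-7) = 132
C→D: (6)(8.5) − (5.5)(-9) = 100.5
D→A: (5.5)(2) − (-4)(8.5) = 45
Σ = 325.5
Area = |Σ|/2 = 162.75.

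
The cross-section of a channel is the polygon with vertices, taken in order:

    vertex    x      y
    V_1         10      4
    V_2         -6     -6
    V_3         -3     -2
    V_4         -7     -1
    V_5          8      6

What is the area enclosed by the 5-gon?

57.5

Apply Gauss's area formula: 2A = Σ (x_i·y_{i+1} − x_{i+1}·y_i), indices taken mod 5.
Σ = (-36) + (-6) + (-11) + (-34) + (-28) = -115
Area = |Σ|/2 = 57.5.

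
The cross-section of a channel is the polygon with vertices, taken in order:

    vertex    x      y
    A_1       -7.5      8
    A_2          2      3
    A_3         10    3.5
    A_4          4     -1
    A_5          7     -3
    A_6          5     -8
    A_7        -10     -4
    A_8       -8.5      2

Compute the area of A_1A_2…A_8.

Apply the surveyor's formula: 2A = Σ (x_i·y_{i+1} − x_{i+1}·y_i), indices taken mod 8.
Σ = (-38.5) + (-23) + (-24) + (-5) + (-41) + (-100) + (-54) + (-53) = -338.5
Area = |Σ|/2 = 169.25.

169.25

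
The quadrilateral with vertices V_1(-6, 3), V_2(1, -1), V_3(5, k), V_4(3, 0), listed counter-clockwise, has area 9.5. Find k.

Write out the shoelace sum; only the two edges meeting at V_3 involve k:
2·Area = [(1·k − 5·(-1)) + (5·0 − 3·k)] + 12
       = -2·k + 17 = 19
⇒ k = -1.

-1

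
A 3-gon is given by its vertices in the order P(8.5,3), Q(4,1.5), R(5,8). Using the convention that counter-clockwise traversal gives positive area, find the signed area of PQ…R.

Apply the shoelace formula: 2A = Σ (x_i·y_{i+1} − x_{i+1}·y_i), indices taken mod 3.
P→Q: (8.5)(1.5) − (4)(3) = 0.75
Q→R: (4)(8) − (5)(1.5) = 24.5
R→P: (5)(3) − (8.5)(8) = -53
Σ = -27.75
Signed area = Σ/2 = -13.875 (negative ⇒ clockwise traversal).

-13.875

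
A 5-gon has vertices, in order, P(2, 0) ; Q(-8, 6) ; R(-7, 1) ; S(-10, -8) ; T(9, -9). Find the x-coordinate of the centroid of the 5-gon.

-139/73

Apply the surveyor's formula. First the cross-terms c_i = x_i·y_{i+1} − x_{i+1}·y_i:
  12, 34, 66, 162, 18  ⇒  2A = 292, A = 146.
Then Σ (x_i + x_{i+1})·c_i = -1668, so x̄ = -1668 / (6·146) = -139/73.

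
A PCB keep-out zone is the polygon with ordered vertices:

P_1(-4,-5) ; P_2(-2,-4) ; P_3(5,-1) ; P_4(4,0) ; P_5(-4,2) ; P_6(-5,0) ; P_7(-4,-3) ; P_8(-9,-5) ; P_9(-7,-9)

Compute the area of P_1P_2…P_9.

51.5

Σ = (6) + (22) + (4) + (8) + (10) + (15) + (-7) + (46) + (-1) = 103
Area = |Σ|/2 = 51.5.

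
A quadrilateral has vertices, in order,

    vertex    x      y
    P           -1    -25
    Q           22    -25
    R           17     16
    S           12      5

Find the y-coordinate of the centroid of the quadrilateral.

-3209/285

Apply the shoelace (surveyor's) formula. First the cross-terms c_i = x_i·y_{i+1} − x_{i+1}·y_i:
  575, 777, -107, -295  ⇒  2A = 950, A = 475.
Then Σ (y_i + y_{i+1})·c_i = -32090, so ȳ = -32090 / (6·475) = -3209/285.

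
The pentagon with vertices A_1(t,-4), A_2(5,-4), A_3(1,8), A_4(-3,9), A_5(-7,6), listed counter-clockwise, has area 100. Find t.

The doubled signed area Σ (x_i y_{i+1} − x_{i+1} y_i) is linear in t.
With t=0 it equals 170; the coefficient of t is -10 (from the two edges through A_1).
So -10·t + 170 = 2·100 = 200 ⇒ t = -3.

-3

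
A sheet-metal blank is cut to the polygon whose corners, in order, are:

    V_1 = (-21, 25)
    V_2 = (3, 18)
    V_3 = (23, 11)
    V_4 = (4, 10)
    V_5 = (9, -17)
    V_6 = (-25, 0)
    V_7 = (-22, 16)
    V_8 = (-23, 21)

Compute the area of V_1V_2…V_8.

929.5

Apply the shoelace formula: 2A = Σ (x_i·y_{i+1} − x_{i+1}·y_i), indices taken mod 8.
Cross-terms: -453, -381, 186, -158, -425, -400, -94, -134  ⇒  Σ = -1859
Area = |Σ|/2 = 929.5.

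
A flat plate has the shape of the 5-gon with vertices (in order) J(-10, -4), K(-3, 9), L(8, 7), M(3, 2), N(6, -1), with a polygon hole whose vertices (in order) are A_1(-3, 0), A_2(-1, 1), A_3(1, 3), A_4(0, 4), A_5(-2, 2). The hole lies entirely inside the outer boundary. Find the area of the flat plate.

119

Outer boundary:
Cross-terms: -102, -93, -5, -15, -34  ⇒  Σ = -249
Area = |Σ|/2 = 124.5.
Hole:
Σ = (-3) + (-4) + (4) + (8) + (6) = 11
Area = |Σ|/2 = 5.5.
Net area = 124.5 − 5.5 = 119.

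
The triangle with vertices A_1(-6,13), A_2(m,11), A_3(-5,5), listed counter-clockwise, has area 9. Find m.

-8

Write out the shoelace sum; only the two edges meeting at A_2 involve m:
2·Area = [((-6)·11 − m·13) + (m·5 − (-5)·11)] + -35
       = -8·m + -46 = 18
⇒ m = -8.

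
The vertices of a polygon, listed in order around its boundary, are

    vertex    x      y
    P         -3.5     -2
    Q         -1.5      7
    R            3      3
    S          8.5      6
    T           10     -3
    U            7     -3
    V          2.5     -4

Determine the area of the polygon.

97.25

Σ = (-27.5) + (-25.5) + (-7.5) + (-85.5) + (-9) + (-20.5) + (-19) = -194.5
Area = |Σ|/2 = 97.25.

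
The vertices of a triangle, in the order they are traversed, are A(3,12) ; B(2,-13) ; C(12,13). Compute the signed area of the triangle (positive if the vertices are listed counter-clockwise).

Σ = (-63) + (182) + (105) = 224
Signed area = Σ/2 = 112 (positive ⇒ counter-clockwise traversal).

112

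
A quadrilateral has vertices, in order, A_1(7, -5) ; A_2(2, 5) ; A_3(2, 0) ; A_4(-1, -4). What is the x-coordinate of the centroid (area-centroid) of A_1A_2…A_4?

37/12

Apply the shoelace formula. First the cross-terms c_i = x_i·y_{i+1} − x_{i+1}·y_i:
  45, -10, -8, 33  ⇒  2A = 60, A = 30.
Then Σ (x_i + x_{i+1})·c_i = 555, so x̄ = 555 / (6·30) = 37/12.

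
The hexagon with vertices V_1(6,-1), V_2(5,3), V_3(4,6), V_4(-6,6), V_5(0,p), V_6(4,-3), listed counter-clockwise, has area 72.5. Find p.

The doubled signed area Σ (x_i y_{i+1} − x_{i+1} y_i) is linear in p.
With p=0 it equals 115; the coefficient of p is -10 (from the two edges through V_5).
So -10·p + 115 = 2·72.5 = 145 ⇒ p = -3.

-3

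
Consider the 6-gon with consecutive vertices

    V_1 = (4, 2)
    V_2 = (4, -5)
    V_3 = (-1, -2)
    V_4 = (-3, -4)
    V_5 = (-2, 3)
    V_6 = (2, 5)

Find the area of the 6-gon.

46

Apply the shoelace (surveyor's) formula: 2A = Σ (x_i·y_{i+1} − x_{i+1}·y_i), indices taken mod 6.
Cross-terms: -28, -13, -2, -17, -16, -16  ⇒  Σ = -92
Area = |Σ|/2 = 46.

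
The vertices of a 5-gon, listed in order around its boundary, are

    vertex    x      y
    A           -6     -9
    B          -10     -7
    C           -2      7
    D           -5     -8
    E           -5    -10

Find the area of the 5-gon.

Apply the shoelace formula: 2A = Σ (x_i·y_{i+1} − x_{i+1}·y_i), indices taken mod 5.
Σ = (-48) + (-84) + (51) + (10) + (-15) = -86
Area = |Σ|/2 = 43.

43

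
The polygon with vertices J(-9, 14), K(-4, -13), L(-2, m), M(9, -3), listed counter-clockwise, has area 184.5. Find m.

-9

Write out the shoelace sum; only the two edges meeting at L involve m:
2·Area = [((-4)·m − (-2)·(-13)) + ((-2)·(-3) − 9·m)] + 272
       = -13·m + 252 = 369
⇒ m = -9.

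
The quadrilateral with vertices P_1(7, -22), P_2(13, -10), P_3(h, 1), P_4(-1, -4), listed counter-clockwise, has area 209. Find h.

23

Write out the shoelace sum; only the two edges meeting at P_3 involve h:
2·Area = [(13·1 − h·(-10)) + (h·(-4) − (-1)·1)] + 266
       = 6·h + 280 = 418
⇒ h = 23.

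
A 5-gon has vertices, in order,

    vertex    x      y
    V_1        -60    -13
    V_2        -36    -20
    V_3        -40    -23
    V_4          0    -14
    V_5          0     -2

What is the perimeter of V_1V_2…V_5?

144

|V_1V_2| = √((24)² + (-7)²) = √625 = 25
|V_2V_3| = √((-4)² + (-3)²) = √25 = 5
|V_3V_4| = √((40)² + (9)²) = √1681 = 41
|V_4V_5| = √((0)² + (12)²) = √144 = 12
|V_5V_1| = √((-60)² + (-11)²) = √3721 = 61
Perimeter = 25 + 5 + 41 + 12 + 61 = 144.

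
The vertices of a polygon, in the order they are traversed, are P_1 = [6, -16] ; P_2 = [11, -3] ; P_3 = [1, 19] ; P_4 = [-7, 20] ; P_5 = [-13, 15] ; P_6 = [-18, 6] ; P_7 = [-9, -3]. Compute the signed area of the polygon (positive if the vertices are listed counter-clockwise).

Apply Gauss's area formula: 2A = Σ (x_i·y_{i+1} − x_{i+1}·y_i), indices taken mod 7.
Cross-terms: 158, 212, 153, 155, 192, 108, 162  ⇒  Σ = 1140
Signed area = Σ/2 = 570 (positive ⇒ counter-clockwise traversal).

570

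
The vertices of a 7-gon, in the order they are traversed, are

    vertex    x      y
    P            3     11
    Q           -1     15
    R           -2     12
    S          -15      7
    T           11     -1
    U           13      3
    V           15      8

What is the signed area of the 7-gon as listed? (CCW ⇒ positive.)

Apply the shoelace formula: 2A = Σ (x_i·y_{i+1} − x_{i+1}·y_i), indices taken mod 7.
Cross-terms: 56, 18, 166, -62, 46, 59, 141  ⇒  Σ = 424
Signed area = Σ/2 = 212 (positive ⇒ counter-clockwise traversal).

212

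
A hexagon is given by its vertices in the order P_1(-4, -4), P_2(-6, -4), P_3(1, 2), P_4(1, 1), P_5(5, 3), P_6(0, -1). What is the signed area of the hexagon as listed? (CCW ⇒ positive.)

-14

Σ = (-8) + (-8) + (-1) + (-2) + (-5) + (-4) = -28
Signed area = Σ/2 = -14 (negative ⇒ clockwise traversal).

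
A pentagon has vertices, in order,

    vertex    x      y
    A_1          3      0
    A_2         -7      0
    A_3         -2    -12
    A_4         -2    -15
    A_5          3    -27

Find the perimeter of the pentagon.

66

|A_1A_2| = √((-10)² + (0)²) = √100 = 10
|A_2A_3| = √((5)² + (-12)²) = √169 = 13
|A_3A_4| = √((0)² + (-3)²) = √9 = 3
|A_4A_5| = √((5)² + (-12)²) = √169 = 13
|A_5A_1| = √((0)² + (27)²) = √729 = 27
Perimeter = 10 + 13 + 3 + 13 + 27 = 66.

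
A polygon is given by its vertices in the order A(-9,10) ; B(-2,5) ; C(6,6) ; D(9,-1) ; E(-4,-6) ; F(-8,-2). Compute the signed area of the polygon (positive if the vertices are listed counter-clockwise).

Apply Gauss's area formula: 2A = Σ (x_i·y_{i+1} − x_{i+1}·y_i), indices taken mod 6.
Σ = (-25) + (-42) + (-60) + (-58) + (-40) + (-98) = -323
Signed area = Σ/2 = -161.5 (negative ⇒ clockwise traversal).

-161.5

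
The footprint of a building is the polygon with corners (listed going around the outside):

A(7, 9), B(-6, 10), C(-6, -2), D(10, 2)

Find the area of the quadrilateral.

140

A→B: (7)(10) − (-6)(9) = 124
B→C: (-6)(-2) − (-6)(10) = 72
C→D: (-6)(2) − (10)(-2) = 8
D→A: (10)(9) − (7)(2) = 76
Σ = 280
Area = |Σ|/2 = 140.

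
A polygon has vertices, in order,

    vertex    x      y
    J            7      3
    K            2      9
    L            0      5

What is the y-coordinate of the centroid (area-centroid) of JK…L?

Apply the shoelace formula. First the cross-terms c_i = x_i·y_{i+1} − x_{i+1}·y_i:
  57, 10, -35  ⇒  2A = 32, A = 16.
Then Σ (y_i + y_{i+1})·c_i = 544, so ȳ = 544 / (6·16) = 17/3.

17/3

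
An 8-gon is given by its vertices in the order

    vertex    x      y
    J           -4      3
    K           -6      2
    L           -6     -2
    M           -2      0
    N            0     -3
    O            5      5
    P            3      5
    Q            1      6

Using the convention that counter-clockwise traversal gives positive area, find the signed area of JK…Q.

50.5

Apply Gauss's area formula: 2A = Σ (x_i·y_{i+1} − x_{i+1}·y_i), indices taken mod 8.
Cross-terms: 10, 24, -4, 6, 15, 10, 13, 27  ⇒  Σ = 101
Signed area = Σ/2 = 50.5 (positive ⇒ counter-clockwise traversal).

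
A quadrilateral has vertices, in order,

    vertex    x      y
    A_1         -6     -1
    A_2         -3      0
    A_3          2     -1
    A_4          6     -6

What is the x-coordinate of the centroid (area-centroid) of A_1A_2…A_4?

Apply Gauss's area formula. First the cross-terms c_i = x_i·y_{i+1} − x_{i+1}·y_i:
  -3, 3, -6, -42  ⇒  2A = -48, A = -24.
Then Σ (x_i + x_{i+1})·c_i = -24, so x̄ = -24 / (6·(-24)) = 1/6.

1/6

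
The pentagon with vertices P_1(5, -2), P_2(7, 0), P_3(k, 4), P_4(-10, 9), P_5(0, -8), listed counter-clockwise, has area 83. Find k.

-4

Write out the shoelace sum; only the two edges meeting at P_3 involve k:
2·Area = [(7·4 − k·0) + (k·9 − (-10)·4)] + 134
       = 9·k + 202 = 166
⇒ k = -4.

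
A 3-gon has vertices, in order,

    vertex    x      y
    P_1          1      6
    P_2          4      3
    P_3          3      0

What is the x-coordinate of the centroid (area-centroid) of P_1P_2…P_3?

Apply the shoelace formula. First the cross-terms c_i = x_i·y_{i+1} − x_{i+1}·y_i:
  -21, -9, 18  ⇒  2A = -12, A = -6.
Then Σ (x_i + x_{i+1})·c_i = -96, so x̄ = -96 / (6·(-6)) = 8/3.

8/3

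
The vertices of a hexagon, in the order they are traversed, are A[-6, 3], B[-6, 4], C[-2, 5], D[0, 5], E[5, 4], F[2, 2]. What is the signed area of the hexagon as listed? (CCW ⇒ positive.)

-21.5

Apply Gauss's area formula: 2A = Σ (x_i·y_{i+1} − x_{i+1}·y_i), indices taken mod 6.
Σ = (-6) + (-22) + (-10) + (-25) + (2) + (18) = -43
Signed area = Σ/2 = -21.5 (negative ⇒ clockwise traversal).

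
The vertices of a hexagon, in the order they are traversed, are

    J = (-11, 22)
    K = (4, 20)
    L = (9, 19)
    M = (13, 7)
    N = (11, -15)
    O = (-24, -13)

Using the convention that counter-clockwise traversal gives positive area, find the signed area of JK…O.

-1021

Apply the shoelace (surveyor's) formula: 2A = Σ (x_i·y_{i+1} − x_{i+1}·y_i), indices taken mod 6.
J→K: (-11)(20) − (4)(22) = -308
K→L: (4)(19) − (9)(20) = -104
L→M: (9)(7) − (13)(19) = -184
M→N: (13)(-15) − (11)(7) = -272
N→O: (11)(-13) − (-24)(-15) = -503
O→J: (-24)(22) − (-11)(-13) = -671
Σ = -2042
Signed area = Σ/2 = -1021 (negative ⇒ clockwise traversal).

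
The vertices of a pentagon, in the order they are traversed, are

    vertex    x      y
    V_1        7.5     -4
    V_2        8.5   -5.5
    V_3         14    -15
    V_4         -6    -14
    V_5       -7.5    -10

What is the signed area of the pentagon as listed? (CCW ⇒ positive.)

Σ = (-7.25) + (-50.5) + (-286) + (-45) + (105) = -283.75
Signed area = Σ/2 = -141.875 (negative ⇒ clockwise traversal).

-141.875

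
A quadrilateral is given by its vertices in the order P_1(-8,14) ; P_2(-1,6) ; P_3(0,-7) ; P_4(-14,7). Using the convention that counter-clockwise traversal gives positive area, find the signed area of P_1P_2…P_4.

-132.5

P_1→P_2: (-8)(6) − (-1)(14) = -34
P_2→P_3: (-1)(-7) − (0)(6) = 7
P_3→P_4: (0)(7) − (-14)(-7) = -98
P_4→P_1: (-14)(14) − (-8)(7) = -140
Σ = -265
Signed area = Σ/2 = -132.5 (negative ⇒ clockwise traversal).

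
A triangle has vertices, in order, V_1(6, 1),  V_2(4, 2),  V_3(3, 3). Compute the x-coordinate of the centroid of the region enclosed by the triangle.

13/3

Apply the surveyor's formula. First the cross-terms c_i = x_i·y_{i+1} − x_{i+1}·y_i:
  8, 6, -15  ⇒  2A = -1, A = -0.5.
Then Σ (x_i + x_{i+1})·c_i = -13, so x̄ = -13 / (6·(-0.5)) = 13/3.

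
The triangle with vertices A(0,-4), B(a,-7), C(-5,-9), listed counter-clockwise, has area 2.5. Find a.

The doubled signed area Σ (x_i y_{i+1} − x_{i+1} y_i) is linear in a.
With a=0 it equals -15; the coefficient of a is -5 (from the two edges through B).
So -5·a + -15 = 2·2.5 = 5 ⇒ a = -4.

-4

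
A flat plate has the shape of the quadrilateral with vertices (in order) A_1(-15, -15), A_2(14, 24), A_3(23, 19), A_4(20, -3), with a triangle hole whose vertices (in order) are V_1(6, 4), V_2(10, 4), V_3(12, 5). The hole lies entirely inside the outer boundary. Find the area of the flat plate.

613

Outer boundary:
Apply Gauss's area formula: 2A = Σ (x_i·y_{i+1} − x_{i+1}·y_i), indices taken mod 4.
Σ = (-150) + (-286) + (-449) + (-345) = -1230
Area = |Σ|/2 = 615.
Hole:
Cross-terms: -16, 2, 18  ⇒  Σ = 4
Area = |Σ|/2 = 2.
Net area = 615 − 2 = 613.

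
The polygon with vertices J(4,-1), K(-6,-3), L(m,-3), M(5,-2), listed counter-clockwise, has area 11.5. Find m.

5

The doubled signed area Σ (x_i y_{i+1} − x_{i+1} y_i) is linear in m.
With m=0 it equals 18; the coefficient of m is 1 (from the two edges through L).
So 1·m + 18 = 2·11.5 = 23 ⇒ m = 5.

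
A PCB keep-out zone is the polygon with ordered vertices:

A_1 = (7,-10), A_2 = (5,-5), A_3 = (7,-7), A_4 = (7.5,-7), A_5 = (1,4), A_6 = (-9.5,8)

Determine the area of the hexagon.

Apply the surveyor's formula: 2A = Σ (x_i·y_{i+1} − x_{i+1}·y_i), indices taken mod 6.
Σ = (15) + (0) + (3.5) + (37) + (46) + (39) = 140.5
Area = |Σ|/2 = 70.25.

70.25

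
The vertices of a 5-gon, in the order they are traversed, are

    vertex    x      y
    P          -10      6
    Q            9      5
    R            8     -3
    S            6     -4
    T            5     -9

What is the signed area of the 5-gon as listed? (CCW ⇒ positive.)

-139.5

Σ = (-104) + (-67) + (-14) + (-34) + (-60) = -279
Signed area = Σ/2 = -139.5 (negative ⇒ clockwise traversal).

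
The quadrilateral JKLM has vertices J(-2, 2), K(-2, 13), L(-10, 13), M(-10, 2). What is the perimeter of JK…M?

38

|JK| = √((0)² + (11)²) = √121 = 11
|KL| = √((-8)² + (0)²) = √64 = 8
|LM| = √((0)² + (-11)²) = √121 = 11
|MJ| = √((8)² + (0)²) = √64 = 8
Perimeter = 11 + 8 + 11 + 8 = 38.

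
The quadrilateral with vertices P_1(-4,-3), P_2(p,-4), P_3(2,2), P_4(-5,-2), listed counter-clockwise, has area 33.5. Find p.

6

The doubled signed area Σ (x_i y_{i+1} − x_{i+1} y_i) is linear in p.
With p=0 it equals 37; the coefficient of p is 5 (from the two edges through P_2).
So 5·p + 37 = 2·33.5 = 67 ⇒ p = 6.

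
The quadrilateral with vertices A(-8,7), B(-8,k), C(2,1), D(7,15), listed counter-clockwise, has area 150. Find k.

-6

Write out the shoelace sum; only the two edges meeting at B involve k:
2·Area = [((-8)·k − (-8)·7) + ((-8)·1 − 2·k)] + 192
       = -10·k + 240 = 300
⇒ k = -6.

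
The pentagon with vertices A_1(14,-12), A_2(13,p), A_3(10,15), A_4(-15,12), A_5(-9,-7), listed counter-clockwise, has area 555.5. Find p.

-1

Write out the shoelace sum; only the two edges meeting at A_2 involve p:
2·Area = [(14·p − 13·(-12)) + (13·15 − 10·p)] + 764
       = 4·p + 1115 = 1111
⇒ p = -1.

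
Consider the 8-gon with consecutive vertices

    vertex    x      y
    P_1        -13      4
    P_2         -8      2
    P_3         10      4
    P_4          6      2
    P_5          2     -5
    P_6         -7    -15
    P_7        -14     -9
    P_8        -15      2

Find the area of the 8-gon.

P_1→P_2: (-13)(2) − (-8)(4) = 6
P_2→P_3: (-8)(4) − (10)(2) = -52
P_3→P_4: (10)(2) − (6)(4) = -4
P_4→P_5: (6)(-5) − (2)(2) = -34
P_5→P_6: (2)(-15) − (-7)(-5) = -65
P_6→P_7: (-7)(-9) − (-14)(-15) = -147
P_7→P_8: (-14)(2) − (-15)(-9) = -163
P_8→P_1: (-15)(4) − (-13)(2) = -34
Σ = -493
Area = |Σ|/2 = 246.5.

246.5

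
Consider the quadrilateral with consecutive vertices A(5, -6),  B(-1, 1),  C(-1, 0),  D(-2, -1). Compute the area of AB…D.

Apply Gauss's area formula: 2A = Σ (x_i·y_{i+1} − x_{i+1}·y_i), indices taken mod 4.
Σ = (-1) + (1) + (1) + (17) = 18
Area = |Σ|/2 = 9.

9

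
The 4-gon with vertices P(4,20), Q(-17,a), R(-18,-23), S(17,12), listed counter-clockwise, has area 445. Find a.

Write out the shoelace sum; only the two edges meeting at Q involve a:
2·Area = [(4·a − (-17)·20) + ((-17)·(-23) − (-18)·a)] + 467
       = 22·a + 1198 = 890
⇒ a = -14.

-14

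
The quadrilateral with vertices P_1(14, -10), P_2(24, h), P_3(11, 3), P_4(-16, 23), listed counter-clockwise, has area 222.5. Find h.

-2

The doubled signed area Σ (x_i y_{i+1} − x_{i+1} y_i) is linear in h.
With h=0 it equals 451; the coefficient of h is 3 (from the two edges through P_2).
So 3·h + 451 = 2·222.5 = 445 ⇒ h = -2.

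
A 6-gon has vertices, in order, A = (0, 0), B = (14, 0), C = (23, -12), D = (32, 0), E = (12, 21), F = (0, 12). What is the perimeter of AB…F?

100

|AB| = √((14)² + (0)²) = √196 = 14
|BC| = √((9)² + (-12)²) = √225 = 15
|CD| = √((9)² + (12)²) = √225 = 15
|DE| = √((-20)² + (21)²) = √841 = 29
|EF| = √((-12)² + (-9)²) = √225 = 15
|FA| = √((0)² + (-12)²) = √144 = 12
Perimeter = 14 + 15 + 15 + 29 + 15 + 12 = 100.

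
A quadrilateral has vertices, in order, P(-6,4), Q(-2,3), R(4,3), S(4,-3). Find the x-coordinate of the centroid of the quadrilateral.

Apply the shoelace formula. First the cross-terms c_i = x_i·y_{i+1} − x_{i+1}·y_i:
  -10, -18, -24, -2  ⇒  2A = -54, A = -27.
Then Σ (x_i + x_{i+1})·c_i = -144, so x̄ = -144 / (6·(-27)) = 8/9.

8/9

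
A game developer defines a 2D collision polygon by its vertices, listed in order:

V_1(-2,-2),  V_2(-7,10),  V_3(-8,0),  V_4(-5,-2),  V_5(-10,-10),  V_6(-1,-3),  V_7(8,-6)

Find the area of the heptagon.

Apply the shoelace formula: 2A = Σ (x_i·y_{i+1} − x_{i+1}·y_i), indices taken mod 7.
Cross-terms: -34, 80, 16, 30, 20, 30, -28  ⇒  Σ = 114
Area = |Σ|/2 = 57.

57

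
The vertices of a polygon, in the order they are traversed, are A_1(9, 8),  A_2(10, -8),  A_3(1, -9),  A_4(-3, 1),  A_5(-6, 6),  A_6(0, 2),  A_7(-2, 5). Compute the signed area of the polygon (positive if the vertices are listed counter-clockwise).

Apply the shoelace (surveyor's) formula: 2A = Σ (x_i·y_{i+1} − x_{i+1}·y_i), indices taken mod 7.
A_1→A_2: (9)(-8) − (10)(8) = -152
A_2→A_3: (10)(-9) − (1)(-8) = -82
A_3→A_4: (1)(1) − (-3)(-9) = -26
A_4→A_5: (-3)(6) − (-6)(1) = -12
A_5→A_6: (-6)(2) − (0)(6) = -12
A_6→A_7: (0)(5) − (-2)(2) = 4
A_7→A_1: (-2)(8) − (9)(5) = -61
Σ = -341
Signed area = Σ/2 = -170.5 (negative ⇒ clockwise traversal).

-170.5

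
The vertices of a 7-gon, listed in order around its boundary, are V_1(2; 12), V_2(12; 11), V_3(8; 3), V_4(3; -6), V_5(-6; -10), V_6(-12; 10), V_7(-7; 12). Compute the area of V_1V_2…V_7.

V_1→V_2: (2)(11) − (12)(12) = -122
V_2→V_3: (12)(3) − (8)(11) = -52
V_3→V_4: (8)(-6) − (3)(3) = -57
V_4→V_5: (3)(-10) − (-6)(-6) = -66
V_5→V_6: (-6)(10) − (-12)(-10) = -180
V_6→V_7: (-12)(12) − (-7)(10) = -74
V_7→V_1: (-7)(12) − (2)(12) = -108
Σ = -659
Area = |Σ|/2 = 329.5.

329.5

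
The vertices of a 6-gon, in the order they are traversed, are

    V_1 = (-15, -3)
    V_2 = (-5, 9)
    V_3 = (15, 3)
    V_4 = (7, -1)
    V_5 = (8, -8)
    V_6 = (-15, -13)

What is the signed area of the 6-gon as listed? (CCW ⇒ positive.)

Apply the shoelace (surveyor's) formula: 2A = Σ (x_i·y_{i+1} − x_{i+1}·y_i), indices taken mod 6.
Σ = (-150) + (-150) + (-36) + (-48) + (-224) + (-150) = -758
Signed area = Σ/2 = -379 (negative ⇒ clockwise traversal).

-379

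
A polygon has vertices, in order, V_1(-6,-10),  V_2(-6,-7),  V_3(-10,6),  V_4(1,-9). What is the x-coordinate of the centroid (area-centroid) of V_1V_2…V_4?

Apply the surveyor's formula. First the cross-terms c_i = x_i·y_{i+1} − x_{i+1}·y_i:
  -18, -106, 84, -64  ⇒  2A = -104, A = -52.
Then Σ (x_i + x_{i+1})·c_i = 1476, so x̄ = 1476 / (6·(-52)) = -123/26.

-123/26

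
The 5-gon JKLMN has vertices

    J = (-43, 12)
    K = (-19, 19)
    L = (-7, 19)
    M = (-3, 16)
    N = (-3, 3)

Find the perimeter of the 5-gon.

96

|JK| = √((24)² + (7)²) = √625 = 25
|KL| = √((12)² + (0)²) = √144 = 12
|LM| = √((4)² + (-3)²) = √25 = 5
|MN| = √((0)² + (-13)²) = √169 = 13
|NJ| = √((-40)² + (9)²) = √1681 = 41
Perimeter = 25 + 12 + 5 + 13 + 41 = 96.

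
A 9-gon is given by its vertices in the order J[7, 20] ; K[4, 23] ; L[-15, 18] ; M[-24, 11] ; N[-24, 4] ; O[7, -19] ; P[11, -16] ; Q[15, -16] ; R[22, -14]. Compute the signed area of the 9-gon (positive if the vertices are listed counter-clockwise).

Apply Gauss's area formula: 2A = Σ (x_i·y_{i+1} − x_{i+1}·y_i), indices taken mod 9.
Σ = (81) + (417) + (267) + (168) + (428) + (97) + (64) + (142) + (538) = 2202
Signed area = Σ/2 = 1101 (positive ⇒ counter-clockwise traversal).

1101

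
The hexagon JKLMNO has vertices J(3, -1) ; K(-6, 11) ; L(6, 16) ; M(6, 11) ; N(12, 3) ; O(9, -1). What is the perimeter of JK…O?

54

|JK| = √((-9)² + (12)²) = √225 = 15
|KL| = √((12)² + (5)²) = √169 = 13
|LM| = √((0)² + (-5)²) = √25 = 5
|MN| = √((6)² + (-8)²) = √100 = 10
|NO| = √((-3)² + (-4)²) = √25 = 5
|OJ| = √((-6)² + (0)²) = √36 = 6
Perimeter = 15 + 13 + 5 + 10 + 5 + 6 = 54.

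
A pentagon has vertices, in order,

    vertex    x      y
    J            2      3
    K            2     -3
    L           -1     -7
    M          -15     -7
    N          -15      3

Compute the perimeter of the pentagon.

|JK| = √((0)² + (-6)²) = √36 = 6
|KL| = √((-3)² + (-4)²) = √25 = 5
|LM| = √((-14)² + (0)²) = √196 = 14
|MN| = √((0)² + (10)²) = √100 = 10
|NJ| = √((17)² + (0)²) = √289 = 17
Perimeter = 6 + 5 + 14 + 10 + 17 = 52.

52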